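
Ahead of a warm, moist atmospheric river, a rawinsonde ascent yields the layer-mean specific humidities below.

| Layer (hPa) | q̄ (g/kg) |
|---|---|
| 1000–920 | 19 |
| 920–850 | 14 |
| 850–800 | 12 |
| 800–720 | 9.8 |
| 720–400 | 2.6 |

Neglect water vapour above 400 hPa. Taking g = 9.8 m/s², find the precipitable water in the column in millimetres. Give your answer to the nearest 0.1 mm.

PW ≈ 48.1 mm

Precipitable water is the column-integrated vapour mass per unit area: PW = (1/g) Σ q̄ Δp, with q in kg/kg and Δp in Pa (1 kg/m² of water = 1 mm).
Layer 1000–920 hPa: Δp = 80 hPa = 8000 Pa, q̄ = 0.019 kg/kg → 0.019 × 8000 / 9.8 = 15.51 mm
Layer 920–850 hPa: Δp = 70 hPa = 7000 Pa, q̄ = 0.014 kg/kg → 0.014 × 7000 / 9.8 = 10.00 mm
Layer 850–800 hPa: Δp = 50 hPa = 5000 Pa, q̄ = 0.012 kg/kg → 0.012 × 5000 / 9.8 = 6.12 mm
Layer 800–720 hPa: Δp = 80 hPa = 8000 Pa, q̄ = 0.0098 kg/kg → 0.0098 × 8000 / 9.8 = 8.00 mm
Layer 720–400 hPa: Δp = 320 hPa = 32000 Pa, q̄ = 0.0026 kg/kg → 0.0026 × 32000 / 9.8 = 8.49 mm
PW = 15.51 + 10.00 + 6.12 + 8.00 + 8.49 = 48.12 ≈ 48.1 mm.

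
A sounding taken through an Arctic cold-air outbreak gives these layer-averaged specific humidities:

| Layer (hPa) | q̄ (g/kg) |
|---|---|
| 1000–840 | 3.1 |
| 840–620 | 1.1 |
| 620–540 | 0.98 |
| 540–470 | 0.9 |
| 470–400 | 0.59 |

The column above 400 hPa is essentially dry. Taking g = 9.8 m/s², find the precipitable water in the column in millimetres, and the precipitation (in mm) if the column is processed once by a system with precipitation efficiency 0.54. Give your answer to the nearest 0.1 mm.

Precipitable water is the column-integrated vapour mass per unit area: PW = (1/g) Σ q̄ Δp, with q in kg/kg and Δp in Pa (1 kg/m² of water = 1 mm).
Layer 1000–840 hPa: Δp = 160 hPa = 16000 Pa, q̄ = 0.0031 kg/kg → 0.0031 × 16000 / 9.8 = 5.06 mm
Layer 840–620 hPa: Δp = 220 hPa = 22000 Pa, q̄ = 0.0011 kg/kg → 0.0011 × 22000 / 9.8 = 2.47 mm
Layer 620–540 hPa: Δp = 80 hPa = 8000 Pa, q̄ = 0.00098 kg/kg → 0.00098 × 8000 / 9.8 = 0.80 mm
Layer 540–470 hPa: Δp = 70 hPa = 7000 Pa, q̄ = 0.0009 kg/kg → 0.0009 × 7000 / 9.8 = 0.64 mm
Layer 470–400 hPa: Δp = 70 hPa = 7000 Pa, q̄ = 0.00059 kg/kg → 0.00059 × 7000 / 9.8 = 0.42 mm
PW = 5.06 + 2.47 + 0.80 + 0.64 + 0.42 = 9.39 ≈ 9.4 mm.
Precipitation = ε × PW = 0.54 × 9.4 = 5.1 mm.

PW ≈ 9.4 mm; precipitation ≈ 5.1 mm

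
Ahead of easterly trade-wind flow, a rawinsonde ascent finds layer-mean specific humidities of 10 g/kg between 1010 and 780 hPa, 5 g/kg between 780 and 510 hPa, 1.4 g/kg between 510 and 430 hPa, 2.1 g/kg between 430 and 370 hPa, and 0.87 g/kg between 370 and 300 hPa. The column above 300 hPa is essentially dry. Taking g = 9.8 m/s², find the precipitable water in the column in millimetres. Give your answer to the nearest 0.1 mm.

Precipitable water is the column-integrated vapour mass per unit area: PW = (1/g) Σ q̄ Δp, with q in kg/kg and Δp in Pa (1 kg/m² of water = 1 mm).
Layer 1010–780 hPa: Δp = 230 hPa = 23000 Pa, q̄ = 0.01 kg/kg → 0.01 × 23000 / 9.8 = 23.47 mm
Layer 780–510 hPa: Δp = 270 hPa = 27000 Pa, q̄ = 0.005 kg/kg → 0.005 × 27000 / 9.8 = 13.78 mm
Layer 510–430 hPa: Δp = 80 hPa = 8000 Pa, q̄ = 0.0014 kg/kg → 0.0014 × 8000 / 9.8 = 1.14 mm
Layer 430–370 hPa: Δp = 60 hPa = 6000 Pa, q̄ = 0.0021 kg/kg → 0.0021 × 6000 / 9.8 = 1.29 mm
Layer 370–300 hPa: Δp = 70 hPa = 7000 Pa, q̄ = 0.00087 kg/kg → 0.00087 × 7000 / 9.8 = 0.62 mm
PW = 23.47 + 13.78 + 1.14 + 1.29 + 0.62 = 40.30 ≈ 40.3 mm.

PW ≈ 40.3 mm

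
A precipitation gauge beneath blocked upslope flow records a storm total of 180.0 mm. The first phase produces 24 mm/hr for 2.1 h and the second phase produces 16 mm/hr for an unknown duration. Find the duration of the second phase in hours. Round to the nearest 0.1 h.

Known phases: 24 × 2.1 = 50.4 mm.
Remaining depth = 180.0 − 50.4 = 129.6 mm.
Duration = 129.6 / 16 = 8.1 h.

duration ≈ 8.1 h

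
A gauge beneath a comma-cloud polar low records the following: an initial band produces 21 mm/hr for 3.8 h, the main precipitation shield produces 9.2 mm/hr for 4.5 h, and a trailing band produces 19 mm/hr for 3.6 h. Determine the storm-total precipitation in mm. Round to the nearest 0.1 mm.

total ≈ 189.6 mm

Total = Σ Rᵢ Δtᵢ = 21 × 3.8 + 9.2 × 4.5 + 19 × 3.6
      = 79.8 + 41.4 + 68.4 = 189.6 mm.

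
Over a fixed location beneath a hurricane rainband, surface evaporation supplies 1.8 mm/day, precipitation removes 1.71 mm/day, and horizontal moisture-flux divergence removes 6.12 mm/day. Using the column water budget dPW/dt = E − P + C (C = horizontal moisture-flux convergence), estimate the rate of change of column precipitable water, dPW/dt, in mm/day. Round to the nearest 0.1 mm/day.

dPW/dt = E − P + C = 1.8 − 1.71 + (-6.12) = -6.0 mm/day.

dPW/dt ≈ -6.0 mm/day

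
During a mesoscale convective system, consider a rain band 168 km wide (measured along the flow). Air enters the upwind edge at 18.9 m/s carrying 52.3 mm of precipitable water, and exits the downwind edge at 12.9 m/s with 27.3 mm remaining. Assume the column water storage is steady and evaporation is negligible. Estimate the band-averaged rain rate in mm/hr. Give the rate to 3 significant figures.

Column moisture flux per unit crosswind length is F = V × PW.
Inflow: F_in = 18.9 × 52.3 = 988.47 mm·m/s
Outflow: F_out = 12.9 × 27.3 = 352.17 mm·m/s
Steady-state rate R = (F_in − F_out)/L = (988.47 − 352.17) / 168000 m = 3.787e-03 mm/s.
R = 3.787e-03 × 3600 = 13.6 mm/hr.

R ≈ 13.6 mm/hr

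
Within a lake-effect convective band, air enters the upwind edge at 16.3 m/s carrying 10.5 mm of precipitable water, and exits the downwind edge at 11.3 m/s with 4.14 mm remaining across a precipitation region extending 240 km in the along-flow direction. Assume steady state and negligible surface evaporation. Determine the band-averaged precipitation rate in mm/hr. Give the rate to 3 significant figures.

R ≈ 1.87 mm/hr

Column moisture flux per unit crosswind length is F = V × PW.
Inflow: F_in = 16.3 × 10.5 = 171.15 mm·m/s
Outflow: F_out = 11.3 × 4.14 = 46.782 mm·m/s
Steady-state rate R = (F_in − F_out)/L = (171.15 − 46.782) / 240000 m = 5.182e-04 mm/s.
R = 5.182e-04 × 3600 = 1.87 mm/hr.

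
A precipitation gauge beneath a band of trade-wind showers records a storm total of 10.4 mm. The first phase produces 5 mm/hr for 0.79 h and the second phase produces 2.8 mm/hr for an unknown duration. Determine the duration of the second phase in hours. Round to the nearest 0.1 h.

Known phases: 5 × 0.79 = 3.95 mm.
Remaining depth = 10.4 − 3.95 = 6.45 mm.
Duration = 6.45 / 2.8 = 2.3 h.

duration ≈ 2.3 h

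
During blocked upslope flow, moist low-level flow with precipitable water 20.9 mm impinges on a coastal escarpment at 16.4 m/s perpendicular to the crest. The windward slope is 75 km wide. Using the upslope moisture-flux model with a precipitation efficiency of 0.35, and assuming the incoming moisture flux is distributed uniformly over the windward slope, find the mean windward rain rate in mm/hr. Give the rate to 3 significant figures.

Incoming column moisture flux per unit ridge length: F = V × PW = 16.4 × 20.9 = 342.76 mm·m/s.
Spread over the 75 km slope with efficiency ε = 0.35: R = ε·F/W = 0.35 × 342.76 / 75000 m = 1.600e-03 mm/s.
R = 1.600e-03 × 3600 = 5.76 mm/hr.

R ≈ 5.76 mm/hr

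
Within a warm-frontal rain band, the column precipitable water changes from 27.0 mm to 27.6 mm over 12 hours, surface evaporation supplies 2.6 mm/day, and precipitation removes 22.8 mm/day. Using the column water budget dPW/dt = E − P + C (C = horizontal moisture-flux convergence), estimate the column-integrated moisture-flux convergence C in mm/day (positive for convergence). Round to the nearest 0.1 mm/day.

dPW/dt = (27.6 − 27.0) mm / (12/24 day) = +1.200 mm/day.
C = dPW/dt − E + P = (+1.200) − 2.6 + 22.8 = 21.4 mm/day.

C ≈ 21.4 mm/day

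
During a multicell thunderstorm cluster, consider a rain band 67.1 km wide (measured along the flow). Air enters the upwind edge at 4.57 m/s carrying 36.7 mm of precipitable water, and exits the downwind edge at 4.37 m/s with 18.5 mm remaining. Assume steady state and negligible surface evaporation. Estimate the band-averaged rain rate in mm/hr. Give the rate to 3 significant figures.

R ≈ 4.66 mm/hr

Column moisture flux per unit crosswind length is F = V × PW.
Inflow: F_in = 4.57 × 36.7 = 167.719 mm·m/s
Outflow: F_out = 4.37 × 18.5 = 80.845 mm·m/s
Steady-state rate R = (F_in − F_out)/L = (167.719 − 80.845) / 67100 m = 1.295e-03 mm/s.
R = 1.295e-03 × 3600 = 4.66 mm/hr.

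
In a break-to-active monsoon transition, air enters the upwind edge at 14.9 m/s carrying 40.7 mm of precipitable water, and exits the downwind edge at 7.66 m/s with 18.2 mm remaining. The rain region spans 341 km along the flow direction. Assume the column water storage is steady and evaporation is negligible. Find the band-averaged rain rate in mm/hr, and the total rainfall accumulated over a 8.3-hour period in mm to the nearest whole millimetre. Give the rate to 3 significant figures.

R ≈ 4.93 mm/hr; total ≈ 41 mm

Column moisture flux per unit crosswind length is F = V × PW.
Inflow: F_in = 14.9 × 40.7 = 606.43 mm·m/s
Outflow: F_out = 7.66 × 18.2 = 139.412 mm·m/s
Steady-state rate R = (F_in − F_out)/L = (606.43 − 139.412) / 341000 m = 1.370e-03 mm/s.
R = 1.370e-03 × 3600 = 4.93 mm/hr.
Over 8.3 h: total = 4.93 × 8.3 = 40.919 ≈ 41 mm.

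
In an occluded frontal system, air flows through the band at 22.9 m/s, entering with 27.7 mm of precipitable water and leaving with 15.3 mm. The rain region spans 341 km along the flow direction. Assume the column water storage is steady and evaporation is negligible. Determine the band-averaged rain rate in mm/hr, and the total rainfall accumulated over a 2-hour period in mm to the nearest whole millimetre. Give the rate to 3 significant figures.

Column moisture flux per unit crosswind length is F = V × PW.
Inflow: F_in = 22.9 × 27.7 = 634.33 mm·m/s
Outflow: F_out = 22.9 × 15.3 = 350.37 mm·m/s
Steady-state rate R = (F_in − F_out)/L = (634.33 − 350.37) / 341000 m = 8.327e-04 mm/s.
R = 8.327e-04 × 3600 = 3.00 mm/hr.
Over 2 h: total = 3.00 × 2 = 6 mm.

R ≈ 3.00 mm/hr; total ≈ 6 mm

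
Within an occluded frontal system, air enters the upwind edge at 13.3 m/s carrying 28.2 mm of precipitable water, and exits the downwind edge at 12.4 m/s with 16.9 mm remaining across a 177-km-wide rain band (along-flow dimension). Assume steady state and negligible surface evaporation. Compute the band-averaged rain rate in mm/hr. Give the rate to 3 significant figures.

R ≈ 3.37 mm/hr

Column moisture flux per unit crosswind length is F = V × PW.
Inflow: F_in = 13.3 × 28.2 = 375.06 mm·m/s
Outflow: F_out = 12.4 × 16.9 = 209.56 mm·m/s
Steady-state rate R = (F_in − F_out)/L = (375.06 − 209.56) / 177000 m = 9.350e-04 mm/s.
R = 9.350e-04 × 3600 = 3.37 mm/hr.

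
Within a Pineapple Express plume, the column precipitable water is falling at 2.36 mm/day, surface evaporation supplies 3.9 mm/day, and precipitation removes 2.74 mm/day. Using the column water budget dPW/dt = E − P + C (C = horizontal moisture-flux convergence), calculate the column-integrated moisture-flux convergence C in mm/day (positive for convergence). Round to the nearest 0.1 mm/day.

dPW/dt = -2.36 mm/day.
C = dPW/dt − E + P = (-2.36) − 3.9 + 2.74 = -3.5 mm/day.

C ≈ -3.5 mm/day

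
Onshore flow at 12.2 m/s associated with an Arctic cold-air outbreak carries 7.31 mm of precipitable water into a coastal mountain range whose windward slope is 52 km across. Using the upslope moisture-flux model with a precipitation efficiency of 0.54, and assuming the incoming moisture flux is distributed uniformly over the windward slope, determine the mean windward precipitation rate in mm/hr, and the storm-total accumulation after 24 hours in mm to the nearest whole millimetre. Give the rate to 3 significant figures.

R ≈ 3.33 mm/hr; total ≈ 80 mm

Incoming column moisture flux per unit ridge length: F = V × PW = 12.2 × 7.31 = 89.182 mm·m/s.
Spread over the 52 km slope with efficiency ε = 0.54: R = ε·F/W = 0.54 × 89.182 / 52000 m = 9.261e-04 mm/s.
R = 9.261e-04 × 3600 = 3.33 mm/hr.
Over 24 h: total = 3.33 × 24 = 79.92 ≈ 80 mm.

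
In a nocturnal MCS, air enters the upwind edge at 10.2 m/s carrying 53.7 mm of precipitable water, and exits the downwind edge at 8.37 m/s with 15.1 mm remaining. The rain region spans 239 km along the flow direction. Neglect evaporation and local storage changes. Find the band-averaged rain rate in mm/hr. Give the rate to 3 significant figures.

R ≈ 6.35 mm/hr

Column moisture flux per unit crosswind length is F = V × PW.
Inflow: F_in = 10.2 × 53.7 = 547.74 mm·m/s
Outflow: F_out = 8.37 × 15.1 = 126.387 mm·m/s
Steady-state rate R = (F_in − F_out)/L = (547.74 − 126.387) / 239000 m = 1.763e-03 mm/s.
R = 1.763e-03 × 3600 = 6.35 mm/hr.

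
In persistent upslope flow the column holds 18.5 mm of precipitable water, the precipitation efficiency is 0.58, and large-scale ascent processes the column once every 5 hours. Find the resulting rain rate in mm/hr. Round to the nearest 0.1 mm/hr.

Each overturning extracts ε × PW = 0.58 × 18.5 = 10.73 mm.
Rate = ε·PW / τ = 10.73 / 5 h = 2.1 mm/hr.

R ≈ 2.1 mm/hr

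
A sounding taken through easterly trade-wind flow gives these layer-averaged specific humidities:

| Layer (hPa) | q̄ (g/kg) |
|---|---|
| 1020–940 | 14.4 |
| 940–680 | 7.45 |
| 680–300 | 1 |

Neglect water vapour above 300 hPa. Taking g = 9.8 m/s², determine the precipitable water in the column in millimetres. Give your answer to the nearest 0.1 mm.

Precipitable water is the column-integrated vapour mass per unit area: PW = (1/g) Σ q̄ Δp, with q in kg/kg and Δp in Pa (1 kg/m² of water = 1 mm).
Layer 1020–940 hPa: Δp = 80 hPa = 8000 Pa, q̄ = 0.0144 kg/kg → 0.0144 × 8000 / 9.8 = 11.76 mm
Layer 940–680 hPa: Δp = 260 hPa = 26000 Pa, q̄ = 0.00745 kg/kg → 0.00745 × 26000 / 9.8 = 19.77 mm
Layer 680–300 hPa: Δp = 380 hPa = 38000 Pa, q̄ = 0.001 kg/kg → 0.001 × 38000 / 9.8 = 3.88 mm
PW = 11.76 + 19.77 + 3.88 = 35.41 ≈ 35.4 mm.

PW ≈ 35.4 mm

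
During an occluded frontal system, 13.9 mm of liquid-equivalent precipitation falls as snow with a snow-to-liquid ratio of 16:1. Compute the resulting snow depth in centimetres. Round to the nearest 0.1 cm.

snow depth ≈ 22.2 cm

Snow depth = liquid × ratio = 13.9 mm × 16 = 222.4 mm = 22.2 cm.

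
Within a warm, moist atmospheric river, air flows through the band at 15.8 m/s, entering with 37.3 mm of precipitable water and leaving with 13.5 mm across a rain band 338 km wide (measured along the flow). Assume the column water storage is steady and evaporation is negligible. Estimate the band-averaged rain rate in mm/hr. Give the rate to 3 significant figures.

Column moisture flux per unit crosswind length is F = V × PW.
Inflow: F_in = 15.8 × 37.3 = 589.34 mm·m/s
Outflow: F_out = 15.8 × 13.5 = 213.3 mm·m/s
Steady-state rate R = (F_in − F_out)/L = (589.34 − 213.3) / 338000 m = 1.113e-03 mm/s.
R = 1.113e-03 × 3600 = 4.01 mm/hr.

R ≈ 4.01 mm/hr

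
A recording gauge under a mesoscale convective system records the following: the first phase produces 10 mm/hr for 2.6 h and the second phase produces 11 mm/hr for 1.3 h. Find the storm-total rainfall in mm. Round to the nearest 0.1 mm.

Total = Σ Rᵢ Δtᵢ = 10 × 2.6 + 11 × 1.3
      = 26 + 14.3 = 40.3 mm.

total ≈ 40.3 mm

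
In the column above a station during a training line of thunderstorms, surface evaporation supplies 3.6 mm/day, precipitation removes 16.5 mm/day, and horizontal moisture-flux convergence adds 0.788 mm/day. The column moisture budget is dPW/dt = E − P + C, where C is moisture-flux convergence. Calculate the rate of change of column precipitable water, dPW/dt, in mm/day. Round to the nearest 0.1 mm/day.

dPW/dt = E − P + C = 3.6 − 16.5 + (0.788) = -12.1 mm/day.

dPW/dt ≈ -12.1 mm/day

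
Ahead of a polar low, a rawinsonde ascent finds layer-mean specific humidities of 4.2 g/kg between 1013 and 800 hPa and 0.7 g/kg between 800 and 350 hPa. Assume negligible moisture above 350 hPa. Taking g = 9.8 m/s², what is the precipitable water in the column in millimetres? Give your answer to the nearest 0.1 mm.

Precipitable water is the column-integrated vapour mass per unit area: PW = (1/g) Σ q̄ Δp, with q in kg/kg and Δp in Pa (1 kg/m² of water = 1 mm).
Layer 1013–800 hPa: Δp = 213 hPa = 21300 Pa, q̄ = 0.0042 kg/kg → 0.0042 × 21300 / 9.8 = 9.13 mm
Layer 800–350 hPa: Δp = 450 hPa = 45000 Pa, q̄ = 0.0007 kg/kg → 0.0007 × 45000 / 9.8 = 3.21 mm
PW = 9.13 + 3.21 = 12.34 ≈ 12.3 mm.

PW ≈ 12.3 mm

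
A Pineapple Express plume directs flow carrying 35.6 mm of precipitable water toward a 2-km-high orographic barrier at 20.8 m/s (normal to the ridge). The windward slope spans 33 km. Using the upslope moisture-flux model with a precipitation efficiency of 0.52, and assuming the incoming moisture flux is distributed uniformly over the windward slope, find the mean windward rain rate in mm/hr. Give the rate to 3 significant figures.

Incoming column moisture flux per unit ridge length: F = V × PW = 20.8 × 35.6 = 740.48 mm·m/s.
Spread over the 33 km slope with efficiency ε = 0.52: R = ε·F/W = 0.52 × 740.48 / 33000 m = 1.167e-02 mm/s.
R = 1.167e-02 × 3600 = 42.0 mm/hr.

R ≈ 42.0 mm/hr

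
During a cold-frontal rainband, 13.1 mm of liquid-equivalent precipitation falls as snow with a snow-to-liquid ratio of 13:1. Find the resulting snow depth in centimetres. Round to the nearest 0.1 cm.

Snow depth = liquid × ratio = 13.1 mm × 13 = 170.3 mm = 17.0 cm.

snow depth ≈ 17.0 cm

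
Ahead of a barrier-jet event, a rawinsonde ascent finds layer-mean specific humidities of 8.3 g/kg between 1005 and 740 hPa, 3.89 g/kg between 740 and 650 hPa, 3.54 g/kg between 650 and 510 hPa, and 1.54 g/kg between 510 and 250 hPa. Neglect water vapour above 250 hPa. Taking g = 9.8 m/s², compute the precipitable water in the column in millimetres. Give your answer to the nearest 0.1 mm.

PW ≈ 35.2 mm

Precipitable water is the column-integrated vapour mass per unit area: PW = (1/g) Σ q̄ Δp, with q in kg/kg and Δp in Pa (1 kg/m² of water = 1 mm).
Layer 1005–740 hPa: Δp = 265 hPa = 26500 Pa, q̄ = 0.0083 kg/kg → 0.0083 × 26500 / 9.8 = 22.44 mm
Layer 740–650 hPa: Δp = 90 hPa = 9000 Pa, q̄ = 0.00389 kg/kg → 0.00389 × 9000 / 9.8 = 3.57 mm
Layer 650–510 hPa: Δp = 140 hPa = 14000 Pa, q̄ = 0.00354 kg/kg → 0.00354 × 14000 / 9.8 = 5.06 mm
Layer 510–250 hPa: Δp = 260 hPa = 26000 Pa, q̄ = 0.00154 kg/kg → 0.00154 × 26000 / 9.8 = 4.09 mm
PW = 22.44 + 3.57 + 5.06 + 4.09 = 35.16 ≈ 35.2 mm.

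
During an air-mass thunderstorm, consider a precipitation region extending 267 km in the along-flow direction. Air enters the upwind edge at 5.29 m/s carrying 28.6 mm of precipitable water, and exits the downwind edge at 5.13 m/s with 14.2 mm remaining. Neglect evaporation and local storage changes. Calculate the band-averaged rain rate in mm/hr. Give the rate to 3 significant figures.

R ≈ 1.06 mm/hr

Column moisture flux per unit crosswind length is F = V × PW.
Inflow: F_in = 5.29 × 28.6 = 151.294 mm·m/s
Outflow: F_out = 5.13 × 14.2 = 72.846 mm·m/s
Steady-state rate R = (F_in − F_out)/L = (151.294 − 72.846) / 267000 m = 2.938e-04 mm/s.
R = 2.938e-04 × 3600 = 1.06 mm/hr.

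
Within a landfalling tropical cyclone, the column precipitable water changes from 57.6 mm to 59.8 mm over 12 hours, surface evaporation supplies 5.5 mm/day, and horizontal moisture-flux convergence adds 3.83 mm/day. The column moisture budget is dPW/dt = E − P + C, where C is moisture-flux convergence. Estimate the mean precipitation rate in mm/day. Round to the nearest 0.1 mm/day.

P ≈ 4.9 mm/day

dPW/dt = (59.8 − 57.6) mm / (12/24 day) = +4.400 mm/day.
P = E + C − dPW/dt = 5.5 + (3.83) − (+4.400) = 4.9 mm/day.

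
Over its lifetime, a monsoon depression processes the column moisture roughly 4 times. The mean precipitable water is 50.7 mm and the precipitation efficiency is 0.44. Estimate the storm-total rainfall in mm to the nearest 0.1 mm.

rainfall ≈ 89.2 mm

Each cycle deposits ε × PW = 0.44 × 50.7 = 22.308 mm.
Over 4 cycles: 4 × 22.308 = 89.2 mm.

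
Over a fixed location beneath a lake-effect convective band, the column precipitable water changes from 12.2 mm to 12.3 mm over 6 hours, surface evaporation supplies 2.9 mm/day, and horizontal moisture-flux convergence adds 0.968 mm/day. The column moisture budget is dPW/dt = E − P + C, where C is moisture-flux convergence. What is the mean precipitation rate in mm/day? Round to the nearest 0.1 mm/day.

dPW/dt = (12.3 − 12.2) mm / (6/24 day) = +0.400 mm/day.
P = E + C − dPW/dt = 2.9 + (0.968) − (+0.400) = 3.5 mm/day.

P ≈ 3.5 mm/day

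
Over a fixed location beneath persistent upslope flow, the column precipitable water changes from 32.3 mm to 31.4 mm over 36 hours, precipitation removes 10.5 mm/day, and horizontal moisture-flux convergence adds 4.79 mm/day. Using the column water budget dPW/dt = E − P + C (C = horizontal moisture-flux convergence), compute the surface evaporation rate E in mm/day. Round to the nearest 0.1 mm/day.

dPW/dt = (31.4 − 32.3) mm / (36/24 day) = -0.600 mm/day.
E = dPW/dt + P − C = (-0.600) + 10.5 − (4.79) = 5.1 mm/day.

E ≈ 5.1 mm/day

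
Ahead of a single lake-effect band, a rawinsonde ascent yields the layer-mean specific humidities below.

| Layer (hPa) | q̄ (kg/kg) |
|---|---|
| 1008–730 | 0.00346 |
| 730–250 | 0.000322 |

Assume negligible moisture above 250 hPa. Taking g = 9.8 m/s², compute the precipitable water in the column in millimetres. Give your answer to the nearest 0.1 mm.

PW ≈ 11.4 mm

Precipitable water is the column-integrated vapour mass per unit area: PW = (1/g) Σ q̄ Δp, with q in kg/kg and Δp in Pa (1 kg/m² of water = 1 mm).
Layer 1008–730 hPa: Δp = 278 hPa = 27800 Pa, q̄ = 0.00346 kg/kg → 0.00346 × 27800 / 9.8 = 9.82 mm
Layer 730–250 hPa: Δp = 480 hPa = 48000 Pa, q̄ = 0.000322 kg/kg → 0.000322 × 48000 / 9.8 = 1.58 mm
PW = 9.82 + 1.58 = 11.40 ≈ 11.4 mm.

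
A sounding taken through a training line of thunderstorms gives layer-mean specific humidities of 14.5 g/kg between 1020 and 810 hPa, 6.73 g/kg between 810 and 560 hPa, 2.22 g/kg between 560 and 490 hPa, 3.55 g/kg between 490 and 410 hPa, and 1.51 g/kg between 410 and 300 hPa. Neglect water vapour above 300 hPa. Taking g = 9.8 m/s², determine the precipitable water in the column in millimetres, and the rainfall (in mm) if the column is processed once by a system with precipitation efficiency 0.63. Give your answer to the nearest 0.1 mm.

PW ≈ 54.4 mm; rainfall ≈ 34.3 mm

Precipitable water is the column-integrated vapour mass per unit area: PW = (1/g) Σ q̄ Δp, with q in kg/kg and Δp in Pa (1 kg/m² of water = 1 mm).
Layer 1020–810 hPa: Δp = 210 hPa = 21000 Pa, q̄ = 0.0145 kg/kg → 0.0145 × 21000 / 9.8 = 31.07 mm
Layer 810–560 hPa: Δp = 250 hPa = 25000 Pa, q̄ = 0.00673 kg/kg → 0.00673 × 25000 / 9.8 = 17.17 mm
Layer 560–490 hPa: Δp = 70 hPa = 7000 Pa, q̄ = 0.00222 kg/kg → 0.00222 × 7000 / 9.8 = 1.59 mm
Layer 490–410 hPa: Δp = 80 hPa = 8000 Pa, q̄ = 0.00355 kg/kg → 0.00355 × 8000 / 9.8 = 2.90 mm
Layer 410–300 hPa: Δp = 110 hPa = 11000 Pa, q̄ = 0.00151 kg/kg → 0.00151 × 11000 / 9.8 = 1.69 mm
PW = 31.07 + 17.17 + 1.59 + 2.90 + 1.69 = 54.42 ≈ 54.4 mm.
Rainfall = ε × PW = 0.63 × 54.4 = 34.3 mm.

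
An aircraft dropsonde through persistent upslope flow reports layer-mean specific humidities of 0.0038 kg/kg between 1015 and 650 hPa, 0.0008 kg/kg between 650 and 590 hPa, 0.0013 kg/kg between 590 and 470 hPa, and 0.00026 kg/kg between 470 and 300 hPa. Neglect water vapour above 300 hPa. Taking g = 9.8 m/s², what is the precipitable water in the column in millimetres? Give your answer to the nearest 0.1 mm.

Precipitable water is the column-integrated vapour mass per unit area: PW = (1/g) Σ q̄ Δp, with q in kg/kg and Δp in Pa (1 kg/m² of water = 1 mm).
Layer 1015–650 hPa: Δp = 365 hPa = 36500 Pa, q̄ = 0.0038 kg/kg → 0.0038 × 36500 / 9.8 = 14.15 mm
Layer 650–590 hPa: Δp = 60 hPa = 6000 Pa, q̄ = 0.0008 kg/kg → 0.0008 × 6000 / 9.8 = 0.49 mm
Layer 590–470 hPa: Δp = 120 hPa = 12000 Pa, q̄ = 0.0013 kg/kg → 0.0013 × 12000 / 9.8 = 1.59 mm
Layer 470–300 hPa: Δp = 170 hPa = 17000 Pa, q̄ = 0.00026 kg/kg → 0.00026 × 17000 / 9.8 = 0.45 mm
PW = 14.15 + 0.49 + 1.59 + 0.45 = 16.68 ≈ 16.7 mm.

PW ≈ 16.7 mm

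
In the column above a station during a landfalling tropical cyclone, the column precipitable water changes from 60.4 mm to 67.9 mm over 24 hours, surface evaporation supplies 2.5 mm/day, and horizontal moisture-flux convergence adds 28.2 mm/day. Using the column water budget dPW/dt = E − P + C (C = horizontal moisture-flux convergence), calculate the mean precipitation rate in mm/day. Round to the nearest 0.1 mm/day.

dPW/dt = (67.9 − 60.4) mm / (24/24 day) = +7.500 mm/day.
P = E + C − dPW/dt = 2.5 + (28.2) − (+7.500) = 23.2 mm/day.

P ≈ 23.2 mm/day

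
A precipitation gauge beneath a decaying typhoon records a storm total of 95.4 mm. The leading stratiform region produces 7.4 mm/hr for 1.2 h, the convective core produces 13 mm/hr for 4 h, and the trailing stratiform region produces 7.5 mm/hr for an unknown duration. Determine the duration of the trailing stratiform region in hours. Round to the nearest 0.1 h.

Known phases: 7.4 × 1.2 + 13 × 4 = 8.88 + 52 = 60.88 mm.
Remaining depth = 95.4 − 60.88 = 34.52 mm.
Duration = 34.52 / 7.5 = 4.6 h.

duration ≈ 4.6 h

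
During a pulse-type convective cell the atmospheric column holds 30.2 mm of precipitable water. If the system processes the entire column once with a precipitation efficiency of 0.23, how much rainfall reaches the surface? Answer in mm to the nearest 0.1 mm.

Rainfall = ε × PW = 0.23 × 30.2 = 6.9 mm.

rainfall ≈ 6.9 mm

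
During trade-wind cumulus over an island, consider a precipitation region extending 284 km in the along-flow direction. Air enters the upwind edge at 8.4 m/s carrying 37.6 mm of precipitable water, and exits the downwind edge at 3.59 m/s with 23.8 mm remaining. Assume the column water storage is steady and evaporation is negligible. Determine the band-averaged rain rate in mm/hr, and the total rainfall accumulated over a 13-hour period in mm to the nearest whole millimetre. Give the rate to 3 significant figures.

Column moisture flux per unit crosswind length is F = V × PW.
Inflow: F_in = 8.4 × 37.6 = 315.84 mm·m/s
Outflow: F_out = 3.59 × 23.8 = 85.442 mm·m/s
Steady-state rate R = (F_in − F_out)/L = (315.84 − 85.442) / 284000 m = 8.113e-04 mm/s.
R = 8.113e-04 × 3600 = 2.92 mm/hr.
Over 13 h: total = 2.92 × 13 = 37.96 ≈ 38 mm.

R ≈ 2.92 mm/hr; total ≈ 38 mm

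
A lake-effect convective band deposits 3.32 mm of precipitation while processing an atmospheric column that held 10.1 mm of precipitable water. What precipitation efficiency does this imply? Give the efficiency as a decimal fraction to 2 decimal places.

ε ≈ 0.33

ε = precipitation / PW = 3.32 / 10.1 = 0.33.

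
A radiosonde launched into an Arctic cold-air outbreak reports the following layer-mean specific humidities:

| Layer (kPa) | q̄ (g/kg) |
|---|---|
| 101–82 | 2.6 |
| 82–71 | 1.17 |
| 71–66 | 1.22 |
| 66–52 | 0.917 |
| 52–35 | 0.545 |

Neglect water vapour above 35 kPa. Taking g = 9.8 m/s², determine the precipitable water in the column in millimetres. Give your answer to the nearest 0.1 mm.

PW ≈ 9.2 mm

Precipitable water is the column-integrated vapour mass per unit area: PW = (1/g) Σ q̄ Δp, with q in kg/kg and Δp in Pa (1 kg/m² of water = 1 mm).
Layer 101–82 kPa: Δp = 190 hPa = 19000 Pa, q̄ = 0.0026 kg/kg → 0.0026 × 19000 / 9.8 = 5.04 mm
Layer 82–71 kPa: Δp = 110 hPa = 11000 Pa, q̄ = 0.00117 kg/kg → 0.00117 × 11000 / 9.8 = 1.31 mm
Layer 71–66 kPa: Δp = 50 hPa = 5000 Pa, q̄ = 0.00122 kg/kg → 0.00122 × 5000 / 9.8 = 0.62 mm
Layer 66–52 kPa: Δp = 140 hPa = 14000 Pa, q̄ = 0.000917 kg/kg → 0.000917 × 14000 / 9.8 = 1.31 mm
Layer 52–35 kPa: Δp = 170 hPa = 17000 Pa, q̄ = 0.000545 kg/kg → 0.000545 × 17000 / 9.8 = 0.95 mm
PW = 5.04 + 1.31 + 0.62 + 1.31 + 0.95 = 9.23 ≈ 9.2 mm.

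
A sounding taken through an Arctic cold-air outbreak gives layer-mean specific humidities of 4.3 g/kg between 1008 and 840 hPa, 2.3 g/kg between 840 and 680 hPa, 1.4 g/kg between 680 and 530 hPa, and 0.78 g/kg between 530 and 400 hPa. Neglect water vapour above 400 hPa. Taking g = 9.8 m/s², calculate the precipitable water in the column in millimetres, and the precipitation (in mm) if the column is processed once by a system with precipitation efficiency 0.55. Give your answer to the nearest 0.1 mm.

PW ≈ 14.3 mm; precipitation ≈ 7.9 mm

Precipitable water is the column-integrated vapour mass per unit area: PW = (1/g) Σ q̄ Δp, with q in kg/kg and Δp in Pa (1 kg/m² of water = 1 mm).
Layer 1008–840 hPa: Δp = 168 hPa = 16800 Pa, q̄ = 0.0043 kg/kg → 0.0043 × 16800 / 9.8 = 7.37 mm
Layer 840–680 hPa: Δp = 160 hPa = 16000 Pa, q̄ = 0.0023 kg/kg → 0.0023 × 16000 / 9.8 = 3.76 mm
Layer 680–530 hPa: Δp = 150 hPa = 15000 Pa, q̄ = 0.0014 kg/kg → 0.0014 × 15000 / 9.8 = 2.14 mm
Layer 530–400 hPa: Δp = 130 hPa = 13000 Pa, q̄ = 0.00078 kg/kg → 0.00078 × 13000 / 9.8 = 1.03 mm
PW = 7.37 + 3.76 + 2.14 + 1.03 = 14.30 ≈ 14.3 mm.
Precipitation = ε × PW = 0.55 × 14.3 = 7.9 mm.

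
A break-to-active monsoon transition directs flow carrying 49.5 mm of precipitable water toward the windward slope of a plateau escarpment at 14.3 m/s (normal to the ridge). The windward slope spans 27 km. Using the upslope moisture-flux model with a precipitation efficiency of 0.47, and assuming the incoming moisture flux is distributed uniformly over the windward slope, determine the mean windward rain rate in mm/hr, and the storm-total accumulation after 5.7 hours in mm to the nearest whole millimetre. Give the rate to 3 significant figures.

Incoming column moisture flux per unit ridge length: F = V × PW = 14.3 × 49.5 = 707.85 mm·m/s.
Spread over the 27 km slope with efficiency ε = 0.47: R = ε·F/W = 0.47 × 707.85 / 27000 m = 1.232e-02 mm/s.
R = 1.232e-02 × 3600 = 44.4 mm/hr.
Over 5.7 h: total = 44.4 × 5.7 = 253.08 ≈ 253 mm.

R ≈ 44.4 mm/hr; total ≈ 253 mm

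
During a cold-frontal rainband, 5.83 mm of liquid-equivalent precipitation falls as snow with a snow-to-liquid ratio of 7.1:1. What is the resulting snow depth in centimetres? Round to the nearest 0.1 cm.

snow depth ≈ 4.1 cm

Snow depth = liquid × ratio = 5.83 mm × 7.1 = 41.393 mm = 4.1 cm.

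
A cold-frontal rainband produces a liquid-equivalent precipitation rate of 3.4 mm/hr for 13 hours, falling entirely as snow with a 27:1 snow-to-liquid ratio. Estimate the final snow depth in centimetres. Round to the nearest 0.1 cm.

snow depth ≈ 119.3 cm

Liquid-equivalent depth = 3.4 × 13 = 44.2 mm.
Snow depth = 44.2 mm × 27 = 1193.4 mm = 119.3 cm.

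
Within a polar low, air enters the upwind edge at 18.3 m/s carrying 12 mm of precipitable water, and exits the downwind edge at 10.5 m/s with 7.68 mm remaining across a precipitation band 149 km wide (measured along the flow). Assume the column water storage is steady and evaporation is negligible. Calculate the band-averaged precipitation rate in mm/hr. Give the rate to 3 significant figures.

Column moisture flux per unit crosswind length is F = V × PW.
Inflow: F_in = 18.3 × 12 = 219.6 mm·m/s
Outflow: F_out = 10.5 × 7.68 = 80.64 mm·m/s
Steady-state rate R = (F_in − F_out)/L = (219.6 − 80.64) / 149000 m = 9.326e-04 mm/s.
R = 9.326e-04 × 3600 = 3.36 mm/hr.

R ≈ 3.36 mm/hr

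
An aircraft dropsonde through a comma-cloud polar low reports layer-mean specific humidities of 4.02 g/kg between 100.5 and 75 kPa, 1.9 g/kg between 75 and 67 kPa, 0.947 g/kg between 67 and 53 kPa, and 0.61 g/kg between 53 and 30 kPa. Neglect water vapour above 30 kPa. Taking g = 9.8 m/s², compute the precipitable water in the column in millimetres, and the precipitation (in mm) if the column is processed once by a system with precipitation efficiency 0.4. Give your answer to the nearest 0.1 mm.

Precipitable water is the column-integrated vapour mass per unit area: PW = (1/g) Σ q̄ Δp, with q in kg/kg and Δp in Pa (1 kg/m² of water = 1 mm).
Layer 100.5–75 kPa: Δp = 255 hPa = 25500 Pa, q̄ = 0.00402 kg/kg → 0.00402 × 25500 / 9.8 = 10.46 mm
Layer 75–67 kPa: Δp = 80 hPa = 8000 Pa, q̄ = 0.0019 kg/kg → 0.0019 × 8000 / 9.8 = 1.55 mm
Layer 67–53 kPa: Δp = 140 hPa = 14000 Pa, q̄ = 0.000947 kg/kg → 0.000947 × 14000 / 9.8 = 1.35 mm
Layer 53–30 kPa: Δp = 230 hPa = 23000 Pa, q̄ = 0.00061 kg/kg → 0.00061 × 23000 / 9.8 = 1.43 mm
PW = 10.46 + 1.55 + 1.35 + 1.43 = 14.79 ≈ 14.8 mm.
Precipitation = ε × PW = 0.4 × 14.8 = 5.9 mm.

PW ≈ 14.8 mm; precipitation ≈ 5.9 mm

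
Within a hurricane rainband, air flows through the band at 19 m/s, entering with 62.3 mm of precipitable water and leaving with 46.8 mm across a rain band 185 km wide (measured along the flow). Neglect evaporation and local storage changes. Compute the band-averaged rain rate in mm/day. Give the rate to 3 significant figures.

Column moisture flux per unit crosswind length is F = V × PW.
Inflow: F_in = 19 × 62.3 = 1183.7 mm·m/s
Outflow: F_out = 19 × 46.8 = 889.2 mm·m/s
Steady-state rate R = (F_in − F_out)/L = (1183.7 − 889.2) / 185000 m = 1.592e-03 mm/s.
R = 1.592e-03 × 3600 × 24 = 138 mm/day.

R ≈ 138 mm/day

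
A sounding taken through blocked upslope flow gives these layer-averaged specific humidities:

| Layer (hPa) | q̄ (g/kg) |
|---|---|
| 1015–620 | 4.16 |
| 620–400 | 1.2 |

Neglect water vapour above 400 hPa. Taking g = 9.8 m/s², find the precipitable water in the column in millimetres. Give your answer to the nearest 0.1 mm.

Precipitable water is the column-integrated vapour mass per unit area: PW = (1/g) Σ q̄ Δp, with q in kg/kg and Δp in Pa (1 kg/m² of water = 1 mm).
Layer 1015–620 hPa: Δp = 395 hPa = 39500 Pa, q̄ = 0.00416 kg/kg → 0.00416 × 39500 / 9.8 = 16.77 mm
Layer 620–400 hPa: Δp = 220 hPa = 22000 Pa, q̄ = 0.0012 kg/kg → 0.0012 × 22000 / 9.8 = 2.69 mm
PW = 16.77 + 2.69 = 19.46 ≈ 19.5 mm.

PW ≈ 19.5 mm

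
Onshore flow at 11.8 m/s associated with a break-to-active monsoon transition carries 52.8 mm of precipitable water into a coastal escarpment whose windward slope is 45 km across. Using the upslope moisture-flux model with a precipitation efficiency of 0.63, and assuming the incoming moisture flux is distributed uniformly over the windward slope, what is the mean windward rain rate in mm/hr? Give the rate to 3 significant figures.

R ≈ 31.4 mm/hr

Incoming column moisture flux per unit ridge length: F = V × PW = 11.8 × 52.8 = 623.04 mm·m/s.
Spread over the 45 km slope with efficiency ε = 0.63: R = ε·F/W = 0.63 × 623.04 / 45000 m = 8.723e-03 mm/s.
R = 8.723e-03 × 3600 = 31.4 mm/hr.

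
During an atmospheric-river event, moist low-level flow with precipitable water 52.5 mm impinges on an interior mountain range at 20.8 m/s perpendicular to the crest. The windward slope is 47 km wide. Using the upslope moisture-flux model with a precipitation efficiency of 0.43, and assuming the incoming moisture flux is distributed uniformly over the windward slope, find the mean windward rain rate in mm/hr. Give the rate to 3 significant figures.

R ≈ 36.0 mm/hr

Incoming column moisture flux per unit ridge length: F = V × PW = 20.8 × 52.5 = 1092 mm·m/s.
Spread over the 47 km slope with efficiency ε = 0.43: R = ε·F/W = 0.43 × 1092 / 47000 m = 9.991e-03 mm/s.
R = 9.991e-03 × 3600 = 36.0 mm/hr.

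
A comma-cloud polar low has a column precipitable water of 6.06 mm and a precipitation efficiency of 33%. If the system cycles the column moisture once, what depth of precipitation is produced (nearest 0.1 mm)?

Precipitation = ε × PW = 0.33 × 6.06 = 2.0 mm.

precipitation ≈ 2.0 mm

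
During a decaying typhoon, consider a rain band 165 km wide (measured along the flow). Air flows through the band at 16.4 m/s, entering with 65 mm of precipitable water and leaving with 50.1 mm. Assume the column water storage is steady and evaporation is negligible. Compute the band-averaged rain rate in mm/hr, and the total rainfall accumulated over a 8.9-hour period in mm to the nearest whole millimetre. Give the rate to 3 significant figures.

Column moisture flux per unit crosswind length is F = V × PW.
Inflow: F_in = 16.4 × 65 = 1066 mm·m/s
Outflow: F_out = 16.4 × 50.1 = 821.64 mm·m/s
Steady-state rate R = (F_in − F_out)/L = (1066 − 821.64) / 165000 m = 1.481e-03 mm/s.
R = 1.481e-03 × 3600 = 5.33 mm/hr.
Over 8.9 h: total = 5.33 × 8.9 = 47.437 ≈ 47 mm.

R ≈ 5.33 mm/hr; total ≈ 47 mm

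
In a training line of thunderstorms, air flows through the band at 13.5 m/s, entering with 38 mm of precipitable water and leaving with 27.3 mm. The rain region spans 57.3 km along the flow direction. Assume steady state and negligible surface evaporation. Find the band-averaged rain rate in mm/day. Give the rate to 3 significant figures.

Column moisture flux per unit crosswind length is F = V × PW.
Inflow: F_in = 13.5 × 38 = 513 mm·m/s
Outflow: F_out = 13.5 × 27.3 = 368.55 mm·m/s
Steady-state rate R = (F_in − F_out)/L = (513 − 368.55) / 57300 m = 2.521e-03 mm/s.
R = 2.521e-03 × 3600 × 24 = 218 mm/day.

R ≈ 218 mm/day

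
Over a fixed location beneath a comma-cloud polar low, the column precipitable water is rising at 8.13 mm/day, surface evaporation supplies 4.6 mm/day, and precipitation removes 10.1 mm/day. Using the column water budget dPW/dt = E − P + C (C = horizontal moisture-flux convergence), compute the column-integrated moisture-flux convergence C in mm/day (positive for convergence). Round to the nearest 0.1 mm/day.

C ≈ 13.6 mm/day

dPW/dt = +8.13 mm/day.
C = dPW/dt − E + P = (+8.13) − 4.6 + 10.1 = 13.6 mm/day.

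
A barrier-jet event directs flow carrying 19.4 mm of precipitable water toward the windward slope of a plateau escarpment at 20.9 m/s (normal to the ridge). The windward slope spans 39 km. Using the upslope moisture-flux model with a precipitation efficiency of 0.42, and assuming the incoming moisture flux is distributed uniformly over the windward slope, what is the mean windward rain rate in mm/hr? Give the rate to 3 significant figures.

R ≈ 15.7 mm/hr

Incoming column moisture flux per unit ridge length: F = V × PW = 20.9 × 19.4 = 405.46 mm·m/s.
Spread over the 39 km slope with efficiency ε = 0.42: R = ε·F/W = 0.42 × 405.46 / 39000 m = 4.366e-03 mm/s.
R = 4.366e-03 × 3600 = 15.7 mm/hr.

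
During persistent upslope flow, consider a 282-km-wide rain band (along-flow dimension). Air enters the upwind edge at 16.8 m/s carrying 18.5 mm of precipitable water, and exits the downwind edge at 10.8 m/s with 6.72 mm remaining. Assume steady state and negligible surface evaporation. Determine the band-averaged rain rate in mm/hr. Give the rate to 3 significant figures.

Column moisture flux per unit crosswind length is F = V × PW.
Inflow: F_in = 16.8 × 18.5 = 310.8 mm·m/s
Outflow: F_out = 10.8 × 6.72 = 72.576 mm·m/s
Steady-state rate R = (F_in − F_out)/L = (310.8 − 72.576) / 282000 m = 8.448e-04 mm/s.
R = 8.448e-04 × 3600 = 3.04 mm/hr.

R ≈ 3.04 mm/hr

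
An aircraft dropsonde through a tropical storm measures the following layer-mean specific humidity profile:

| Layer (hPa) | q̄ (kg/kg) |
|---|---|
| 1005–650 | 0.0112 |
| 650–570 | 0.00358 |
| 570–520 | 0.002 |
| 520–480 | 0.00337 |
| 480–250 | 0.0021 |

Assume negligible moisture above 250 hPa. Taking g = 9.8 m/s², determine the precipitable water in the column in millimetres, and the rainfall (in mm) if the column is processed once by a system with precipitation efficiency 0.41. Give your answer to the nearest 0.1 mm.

PW ≈ 50.8 mm; rainfall ≈ 20.8 mm

Precipitable water is the column-integrated vapour mass per unit area: PW = (1/g) Σ q̄ Δp, with q in kg/kg and Δp in Pa (1 kg/m² of water = 1 mm).
Layer 1005–650 hPa: Δp = 355 hPa = 35500 Pa, q̄ = 0.0112 kg/kg → 0.0112 × 35500 / 9.8 = 40.57 mm
Layer 650–570 hPa: Δp = 80 hPa = 8000 Pa, q̄ = 0.00358 kg/kg → 0.00358 × 8000 / 9.8 = 2.92 mm
Layer 570–520 hPa: Δp = 50 hPa = 5000 Pa, q̄ = 0.002 kg/kg → 0.002 × 5000 / 9.8 = 1.02 mm
Layer 520–480 hPa: Δp = 40 hPa = 4000 Pa, q̄ = 0.00337 kg/kg → 0.00337 × 4000 / 9.8 = 1.38 mm
Layer 480–250 hPa: Δp = 230 hPa = 23000 Pa, q̄ = 0.0021 kg/kg → 0.0021 × 23000 / 9.8 = 4.93 mm
PW = 40.57 + 2.92 + 1.02 + 1.38 + 4.93 = 50.82 ≈ 50.8 mm.
Rainfall = ε × PW = 0.41 × 50.8 = 20.8 mm.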